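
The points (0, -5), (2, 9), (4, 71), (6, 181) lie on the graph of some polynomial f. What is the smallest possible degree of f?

Forward differences of the values at t = 0, 2, 4, 6:
  f  : -5  9  71  181
  Δ  : 14  62  110
  Δ^2: 48  48
  Δ^3: 0
The second differences are constant (48) and nonzero, while all higher differences vanish, so the minimal degree is 2.

2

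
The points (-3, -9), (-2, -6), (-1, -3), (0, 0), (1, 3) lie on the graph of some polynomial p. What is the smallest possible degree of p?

1

Forward differences of the values at u = -3, -2, -1, 0, 1:
  p  : -9  -6  -3  0  3
  Δ  : 3  3  3  3
  Δ^2: 0  0  0
  Δ^3: 0  0
  Δ^4: 0
The first differences are constant (3) and nonzero, while all higher differences vanish, so the minimal degree is 1.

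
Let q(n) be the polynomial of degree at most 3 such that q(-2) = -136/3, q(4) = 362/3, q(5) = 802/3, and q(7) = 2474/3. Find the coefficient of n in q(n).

Write q(n) = an^3 + bn^2 + cn + d. Substituting each data point gives a linear system:
  -8a + 4b - 2c + d = -136/3
  64a + 16b + 4c + d = 362/3
  125a + 25b + 5c + d = 802/3
  343a + 49b + 7c + d = 2474/3
Solving the system yields a = 3, b = -4, c = -1/3, d = -6.
So q(n) = 3n³ - 4n² - (1/3)n - 6.
The coefficient of n is -1/3.

-1/3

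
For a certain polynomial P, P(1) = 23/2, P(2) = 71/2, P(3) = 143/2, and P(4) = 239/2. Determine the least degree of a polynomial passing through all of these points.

2

Forward differences of the values at n = 1, 2, 3, 4:
  P  : 23/2  71/2  143/2  239/2
  Δ  : 24  36  48
  Δ^2: 12  12
  Δ^3: 0
The second differences are constant (12) and nonzero, while all higher differences vanish, so the minimal degree is 2.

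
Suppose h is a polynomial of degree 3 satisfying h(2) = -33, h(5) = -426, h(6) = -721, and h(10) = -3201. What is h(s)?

h(s) = -3s^3 - 2s^2 - 1

Using the Lagrange interpolation formula with nodes 2, 5, 6, 10:
  L_0(s) = (s - 5)(s - 6)(s - 10) / -96
  L_1(s) = (s - 2)(s - 6)(s - 10) / 15
  L_2(s) = (s - 2)(s - 5)(s - 10) / -16
  L_3(s) = (s - 2)(s - 5)(s - 6) / 160
Then h(s) = -33·L_0(s) - 426·L_1(s) - 721·L_2(s) - 3201·L_3(s).
Expanding and collecting terms gives h(s) = -3s^3 - 2s^2 - 1.
Check: h(10) = -3201. ✓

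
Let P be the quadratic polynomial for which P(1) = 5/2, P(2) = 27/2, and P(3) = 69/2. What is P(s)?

P(s) = 5s^2 - 4s + 3/2

Using the Lagrange interpolation formula with nodes 1, 2, 3:
  L_0(s) = (s - 2)(s - 3) / 2
  L_1(s) = (s - 1)(s - 3) / -1
  L_2(s) = (s - 1)(s - 2) / 2
Then P(s) = 5/2·L_0(s) + 27/2·L_1(s) + 69/2·L_2(s).
Expanding and collecting terms gives P(s) = 5s^2 - 4s + 3/2.
Check: P(1) = 5/2. ✓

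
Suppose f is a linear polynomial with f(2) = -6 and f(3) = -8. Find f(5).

Write f(t) = at + b. Substituting each data point gives a linear system:
  2a + b = -6
  3a + b = -8
Solving the system yields a = -2, b = -2.
So f(t) = -2t - 2.
Then f(5) = -12.

-12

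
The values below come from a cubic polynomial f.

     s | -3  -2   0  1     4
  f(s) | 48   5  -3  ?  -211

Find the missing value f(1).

The 4 known points determine the degree-3 polynomial uniquely.
Write f(s) = as^3 + bs^2 + cs + d. Substituting each data point gives a linear system:
  -27a + 9b - 3c + d = 48
  -8a + 4b - 2c + d = 5
  d = -3
  64a + 16b + 4c + d = -211
Solving the system yields a = -3, b = -2, c = 4, d = -3.
So f(s) = -3s^3 - 2s^2 + 4s - 3.
Then f(1) = -4.

-4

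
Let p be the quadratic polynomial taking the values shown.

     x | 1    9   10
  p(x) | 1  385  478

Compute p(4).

Using the Lagrange interpolation formula with nodes 1, 9, 10:
  L_0(x) = (x - 9)(x - 10) / 72
  L_1(x) = (x - 1)(x - 10) / -8
  L_2(x) = (x - 1)(x - 9) / 9
Then p(x) = 1·L_0(x) + 385·L_1(x) + 478·L_2(x).
Expanding and collecting terms gives p(x) = 5x^2 - 2x - 2.
Evaluating at x = 4: p(4) = 70.

70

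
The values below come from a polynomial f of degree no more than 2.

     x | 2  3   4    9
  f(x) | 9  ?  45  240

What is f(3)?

The 3 known points determine the degree-2 polynomial uniquely.
Write f(x) = ax^2 + bx + c. Substituting each data point gives a linear system:
  4a + 2b + c = 9
  16a + 4b + c = 45
  81a + 9b + c = 240
Solving the system yields a = 3, b = 0, c = -3.
So f(x) = 3x² - 3.
Then f(3) = 24.

24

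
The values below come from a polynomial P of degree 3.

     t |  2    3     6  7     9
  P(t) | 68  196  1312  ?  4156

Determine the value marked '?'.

2028

The 4 known points determine the degree-3 polynomial uniquely.
Write P(t) = at^3 + bt^2 + ct + d. Substituting each data point gives a linear system:
  8a + 4b + 2c + d = 68
  27a + 9b + 3c + d = 196
  216a + 36b + 6c + d = 1312
  729a + 81b + 9c + d = 4156
Solving the system yields a = 5, b = 6, c = 3, d = -2.
So P(t) = 5t³ + 6t² + 3t - 2.
Then P(7) = 2028.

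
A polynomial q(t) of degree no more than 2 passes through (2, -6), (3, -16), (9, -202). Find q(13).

-446

Write q(t) = at^2 + bt + c. Substituting each data point gives a linear system:
  4a + 2b + c = -6
  9a + 3b + c = -16
  81a + 9b + c = -202
Solving the system yields a = -3, b = 5, c = -4.
So q(t) = -3t^2 + 5t - 4.
Then q(13) = -446.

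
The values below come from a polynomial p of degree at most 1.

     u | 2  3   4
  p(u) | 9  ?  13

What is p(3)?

On equispaced nodes a degree-1 polynomial has vanishing second forward difference, so
  p(2) - 2·p(3) + p(4) = 0.
Substituting the known values and solving for p(3):
  -2·p(3) = -22
  p(3) = 11.

11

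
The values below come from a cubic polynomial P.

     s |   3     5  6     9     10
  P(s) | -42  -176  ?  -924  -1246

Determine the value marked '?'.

The 4 known points determine the degree-3 polynomial uniquely.
Write P(s) = as^3 + bs^2 + cs + d. Substituting each data point gives a linear system:
  27a + 9b + 3c + d = -42
  125a + 25b + 5c + d = -176
  729a + 81b + 9c + d = -924
  1000a + 100b + 10c + d = -1246
Solving the system yields a = -1, b = -3, c = 6, d = -6.
So P(s) = -s^3 - 3s^2 + 6s - 6.
Then P(6) = -294.

-294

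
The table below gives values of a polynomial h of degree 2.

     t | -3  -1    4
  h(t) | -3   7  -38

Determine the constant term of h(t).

Write h(t) = at^2 + bt + c. Substituting each data point gives a linear system:
  9a - 3b + c = -3
  a - b + c = 7
  16a + 4b + c = -38
Solving the system yields a = -2, b = -3, c = 6.
So h(t) = -2t² - 3t + 6.
The constant term is 6.

6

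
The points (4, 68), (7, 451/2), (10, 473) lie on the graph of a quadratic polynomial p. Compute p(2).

13

Write p(x) = ax^2 + bx + c. Substituting each data point gives a linear system:
  16a + 4b + c = 68
  49a + 7b + c = 451/2
  100a + 10b + c = 473
Solving the system yields a = 5, b = -5/2, c = -2.
So p(x) = 5x^2 - (5/2)x - 2.
Then p(2) = 13.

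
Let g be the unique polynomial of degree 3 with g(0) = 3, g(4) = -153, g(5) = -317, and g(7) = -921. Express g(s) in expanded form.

g(s) = -3s^3 + 2s^2 + s + 3

Write g(s) = as^3 + bs^2 + cs + d. Substituting each data point gives a linear system:
  d = 3
  64a + 16b + 4c + d = -153
  125a + 25b + 5c + d = -317
  343a + 49b + 7c + d = -921
Solving the system yields a = -3, b = 2, c = 1, d = 3.
So g(s) = -3s³ + 2s² + s + 3.
Check: g(5) = -317. ✓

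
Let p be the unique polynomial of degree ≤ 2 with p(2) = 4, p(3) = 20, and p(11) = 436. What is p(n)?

Write p(n) = an^2 + bn + c. Substituting each data point gives a linear system:
  4a + 2b + c = 4
  9a + 3b + c = 20
  121a + 11b + c = 436
Solving the system yields a = 4, b = -4, c = -4.
So p(n) = 4n² - 4n - 4.
Check: p(11) = 436. ✓

p(n) = 4n^2 - 4n - 4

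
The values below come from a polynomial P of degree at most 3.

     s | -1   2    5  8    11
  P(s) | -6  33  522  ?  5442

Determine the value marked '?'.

2109

On equispaced nodes a degree-3 polynomial has vanishing fourth forward difference, so
  P(-1) - 4·P(2) + 6·P(5) - 4·P(8) + P(11) = 0.
Substituting the known values and solving for P(8):
  -4·P(8) = -8436
  P(8) = 2109.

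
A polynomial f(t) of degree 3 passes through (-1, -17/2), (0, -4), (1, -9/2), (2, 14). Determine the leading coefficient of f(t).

Write f(t) = at^3 + bt^2 + ct + d. Substituting each data point gives a linear system:
  -a + b - c + d = -17/2
  d = -4
  a + b + c + d = -9/2
  8a + 4b + 2c + d = 14
Solving the system yields a = 4, b = -5/2, c = -2, d = -4.
So f(t) = 4t³ - (5/2)t² - 2t - 4.
The leading coefficient is 4.

4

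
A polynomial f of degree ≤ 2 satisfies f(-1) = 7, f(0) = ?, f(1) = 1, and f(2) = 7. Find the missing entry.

The 3 known points determine the degree-2 polynomial uniquely.
Write f(x) = ax^2 + bx + c. Substituting each data point gives a linear system:
  a - b + c = 7
  a + b + c = 1
  4a + 2b + c = 7
Solving the system yields a = 3, b = -3, c = 1.
So f(x) = 3x^2 - 3x + 1.
Then f(0) = 1.

1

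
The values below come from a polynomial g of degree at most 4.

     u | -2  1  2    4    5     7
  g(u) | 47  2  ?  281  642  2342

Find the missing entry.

27

The 5 known points determine the degree-4 polynomial uniquely.
Write g(u) = au^4 + bu^3 + cu^2 + du + e. Substituting each data point gives a linear system:
  16a - 8b + 4c - 2d + e = 47
  a + b + c + d + e = 2
  256a + 64b + 16c + 4d + e = 281
  625a + 125b + 25c + 5d + e = 642
  2401a + 343b + 49c + 7d + e = 2342
Solving the system yields a = 1, b = -1, c = 6, d = -1, e = -3.
So g(u) = u⁴ - u³ + 6u² - u - 3.
Then g(2) = 27.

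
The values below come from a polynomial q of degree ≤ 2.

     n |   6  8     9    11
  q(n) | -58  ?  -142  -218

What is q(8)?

-110

The 3 known points determine the degree-2 polynomial uniquely.
Write q(n) = an^2 + bn + c. Substituting each data point gives a linear system:
  36a + 6b + c = -58
  81a + 9b + c = -142
  121a + 11b + c = -218
Solving the system yields a = -2, b = 2, c = 2.
So q(n) = -2n² + 2n + 2.
Then q(8) = -110.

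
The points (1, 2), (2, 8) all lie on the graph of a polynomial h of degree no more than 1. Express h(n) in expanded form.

Write h(n) = an + b. Substituting each data point gives a linear system:
  a + b = 2
  2a + b = 8
Solving the system yields a = 6, b = -4.
So h(n) = 6n - 4.
Check: h(1) = 2. ✓

h(n) = 6n - 4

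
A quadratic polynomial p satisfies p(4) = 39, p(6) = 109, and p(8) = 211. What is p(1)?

Using the Lagrange interpolation formula with nodes 4, 6, 8:
  L_0(t) = (t - 6)(t - 8) / 8
  L_1(t) = (t - 4)(t - 8) / -4
  L_2(t) = (t - 4)(t - 6) / 8
Then p(t) = 39·L_0(t) + 109·L_1(t) + 211·L_2(t).
Expanding and collecting terms gives p(t) = 4t² - 5t - 5.
Evaluating at t = 1: p(1) = -6.

-6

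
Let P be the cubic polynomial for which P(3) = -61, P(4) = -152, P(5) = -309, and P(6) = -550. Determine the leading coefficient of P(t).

Write P(t) = at^3 + bt^2 + ct + d. Substituting each data point gives a linear system:
  27a + 9b + 3c + d = -61
  64a + 16b + 4c + d = -152
  125a + 25b + 5c + d = -309
  216a + 36b + 6c + d = -550
Solving the system yields a = -3, b = 3, c = -1, d = -4.
So P(t) = -3t³ + 3t² - t - 4.
The leading coefficient is -3.

-3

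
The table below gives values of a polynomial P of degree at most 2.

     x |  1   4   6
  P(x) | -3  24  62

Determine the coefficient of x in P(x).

Write P(x) = ax^2 + bx + c. Substituting each data point gives a linear system:
  a + b + c = -3
  16a + 4b + c = 24
  36a + 6b + c = 62
Solving the system yields a = 2, b = -1, c = -4.
So P(x) = 2x^2 - x - 4.
The coefficient of x is -1.

-1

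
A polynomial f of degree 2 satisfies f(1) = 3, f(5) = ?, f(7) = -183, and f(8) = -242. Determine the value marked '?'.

The 3 known points determine the degree-2 polynomial uniquely.
Write f(x) = ax^2 + bx + c. Substituting each data point gives a linear system:
  a + b + c = 3
  49a + 7b + c = -183
  64a + 8b + c = -242
Solving the system yields a = -4, b = 1, c = 6.
So f(x) = -4x² + x + 6.
Then f(5) = -89.

-89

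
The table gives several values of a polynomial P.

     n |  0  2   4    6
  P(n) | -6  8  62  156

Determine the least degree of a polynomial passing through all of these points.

2

Forward differences of the values at n = 0, 2, 4, 6:
  P  : -6  8  62  156
  Δ  : 14  54  94
  Δ^2: 40  40
  Δ^3: 0
The second differences are constant (40) and nonzero, while all higher differences vanish, so the minimal degree is 2.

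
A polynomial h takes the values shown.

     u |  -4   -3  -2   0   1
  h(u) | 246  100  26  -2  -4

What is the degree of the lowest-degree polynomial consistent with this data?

Divided differences on the nodes -4, -3, -2, 0, 1:
  order 0: 246  100  26  -2  -4
  order 1: -146  -74  -14  -2
  order 2: 36  20  4
  order 3: -4  -4
  order 4: 0
The order-3 divided differences are all -4 (nonzero) and every higher order vanishes, so the data lies on a polynomial of degree exactly 3.

3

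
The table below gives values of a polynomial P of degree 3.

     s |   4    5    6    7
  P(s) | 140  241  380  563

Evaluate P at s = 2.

28

Using the Lagrange interpolation formula with nodes 4, 5, 6, 7:
  L_0(s) = (s - 5)(s - 6)(s - 7) / -6
  L_1(s) = (s - 4)(s - 6)(s - 7) / 2
  L_2(s) = (s - 4)(s - 5)(s - 7) / -2
  L_3(s) = (s - 4)(s - 5)(s - 6) / 6
Then P(s) = 140·L_0(s) + 241·L_1(s) + 380·L_2(s) + 563·L_3(s).
Expanding and collecting terms gives P(s) = s^3 + 4s^2 + 4s - 4.
Evaluating at s = 2: P(2) = 28.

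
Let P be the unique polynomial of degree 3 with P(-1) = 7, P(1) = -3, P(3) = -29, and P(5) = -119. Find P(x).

Write P(x) = ax^3 + bx^2 + cx + d. Substituting each data point gives a linear system:
  -a + b - c + d = 7
  a + b + c + d = -3
  27a + 9b + 3c + d = -29
  125a + 25b + 5c + d = -119
Solving the system yields a = -1, b = 1, c = -4, d = 1.
So P(x) = -x^3 + x^2 - 4x + 1.
Check: P(3) = -29. ✓

P(x) = -x^3 + x^2 - 4x + 1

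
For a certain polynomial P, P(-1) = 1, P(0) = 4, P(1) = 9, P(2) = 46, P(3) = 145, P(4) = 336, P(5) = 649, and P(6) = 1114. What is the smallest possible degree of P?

3

Forward differences of the values at n = -1, 0, 1, 2, 3, 4, 5, 6:
  P  : 1  4  9  46  145  336  649  1114
  Δ  : 3  5  37  99  191  313  465
  Δ^2: 2  32  62  92  122  152
  Δ^3: 30  30  30  30  30
  Δ^4: 0  0  0  0
  Δ^5: 0  0  0
  Δ^6: 0  0
  Δ^7: 0
The third differences are constant (30) and nonzero, while all higher differences vanish, so the minimal degree is 3.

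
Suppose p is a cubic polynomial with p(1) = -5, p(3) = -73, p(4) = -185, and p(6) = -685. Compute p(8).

-1713

Using the Lagrange interpolation formula with nodes 1, 3, 4, 6:
  L_0(n) = (n - 3)(n - 4)(n - 6) / -30
  L_1(n) = (n - 1)(n - 4)(n - 6) / 6
  L_2(n) = (n - 1)(n - 3)(n - 6) / -6
  L_3(n) = (n - 1)(n - 3)(n - 4) / 30
Then p(n) = -5·L_0(n) - 73·L_1(n) - 185·L_2(n) - 685·L_3(n).
Expanding and collecting terms gives p(n) = -4n^3 + 6n^2 - 6n - 1.
Evaluating at n = 8: p(8) = -1713.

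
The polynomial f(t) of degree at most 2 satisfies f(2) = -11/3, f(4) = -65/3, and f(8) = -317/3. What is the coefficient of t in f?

Write f(t) = at^2 + bt + c. Substituting each data point gives a linear system:
  4a + 2b + c = -11/3
  16a + 4b + c = -65/3
  64a + 8b + c = -317/3
Solving the system yields a = -2, b = 3, c = -5/3.
So f(t) = -2t^2 + 3t - 5/3.
The coefficient of t is 3.

3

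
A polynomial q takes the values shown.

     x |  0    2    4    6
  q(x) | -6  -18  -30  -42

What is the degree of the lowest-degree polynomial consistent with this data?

Forward differences of the values at x = 0, 2, 4, 6:
  q  : -6  -18  -30  -42
  Δ  : -12  -12  -12
  Δ^2: 0  0
  Δ^3: 0
The first differences are constant (-12) and nonzero, while all higher differences vanish, so the minimal degree is 1.

1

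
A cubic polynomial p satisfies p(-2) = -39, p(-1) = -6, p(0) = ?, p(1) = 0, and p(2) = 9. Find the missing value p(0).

The 4 known points determine the degree-3 polynomial uniquely.
Write p(t) = at^3 + bt^2 + ct + d. Substituting each data point gives a linear system:
  -8a + 4b - 2c + d = -39
  -a + b - c + d = -6
  a + b + c + d = 0
  8a + 4b + 2c + d = 9
Solving the system yields a = 3, b = -4, c = 0, d = 1.
So p(t) = 3t³ - 4t² + 1.
Then p(0) = 1.

1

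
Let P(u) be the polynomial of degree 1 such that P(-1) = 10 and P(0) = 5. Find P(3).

-10

Write P(u) = au + b. Substituting each data point gives a linear system:
  -a + b = 10
  b = 5
Solving the system yields a = -5, b = 5.
So P(u) = -5u + 5.
Then P(3) = -10.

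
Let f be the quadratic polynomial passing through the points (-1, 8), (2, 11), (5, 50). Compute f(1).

6

Forward differences of the values at n = -1, 2, 5:
  f  : 8  11  50
  Δ  : 3  39
  Δ^2: 36
The second differences are constant, confirming degree 2.
Interpolating (Newton forward form) and evaluating at n = 1 gives f(1) = 6.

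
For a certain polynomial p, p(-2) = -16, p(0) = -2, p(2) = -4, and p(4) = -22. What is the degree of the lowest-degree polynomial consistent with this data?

Forward differences of the values at u = -2, 0, 2, 4:
  p  : -16  -2  -4  -22
  Δ  : 14  -2  -18
  Δ^2: -16  -16
  Δ^3: 0
The second differences are constant (-16) and nonzero, while all higher differences vanish, so the minimal degree is 2.

2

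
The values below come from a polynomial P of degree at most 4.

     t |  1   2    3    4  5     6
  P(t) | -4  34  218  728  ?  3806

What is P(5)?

On equispaced nodes a degree-4 polynomial has vanishing fifth forward difference, so
  - P(1) + 5·P(2) - 10·P(3) + 10·P(4) - 5·P(5) + P(6) = 0.
Substituting the known values and solving for P(5):
  -5·P(5) = -9080
  P(5) = 1816.

1816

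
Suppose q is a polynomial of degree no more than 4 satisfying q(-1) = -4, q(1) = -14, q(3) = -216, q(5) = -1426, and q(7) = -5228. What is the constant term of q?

Write q(s) = as^4 + bs^3 + cs^2 + ds + e. Substituting each data point gives a linear system:
  a - b + c - d + e = -4
  a + b + c + d + e = -14
  81a + 27b + 9c + 3d + e = -216
  625a + 125b + 25c + 5d + e = -1426
  2401a + 343b + 49c + 7d + e = -5228
Solving the system yields a = -2, b = -1, c = -1, d = -4, e = -6.
So q(s) = -2s^4 - s^3 - s^2 - 4s - 6.
The constant term is -6.

-6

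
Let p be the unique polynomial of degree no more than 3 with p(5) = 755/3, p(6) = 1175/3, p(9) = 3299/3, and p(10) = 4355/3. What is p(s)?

p(s) = s^3 + 4s^2 + 5s + 5/3

Write p(s) = as^3 + bs^2 + cs + d. Substituting each data point gives a linear system:
  125a + 25b + 5c + d = 755/3
  216a + 36b + 6c + d = 1175/3
  729a + 81b + 9c + d = 3299/3
  1000a + 100b + 10c + d = 4355/3
Solving the system yields a = 1, b = 4, c = 5, d = 5/3.
So p(s) = s^3 + 4s^2 + 5s + 5/3.
Check: p(5) = 755/3. ✓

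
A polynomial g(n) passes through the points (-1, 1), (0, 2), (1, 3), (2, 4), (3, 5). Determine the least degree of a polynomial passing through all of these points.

1

Forward differences of the values at n = -1, 0, 1, 2, 3:
  g  : 1  2  3  4  5
  Δ  : 1  1  1  1
  Δ^2: 0  0  0
  Δ^3: 0  0
  Δ^4: 0
The first differences are constant (1) and nonzero, while all higher differences vanish, so the minimal degree is 1.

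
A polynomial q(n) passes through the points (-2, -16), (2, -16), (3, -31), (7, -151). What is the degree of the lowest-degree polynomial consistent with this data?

2

Divided differences on the nodes -2, 2, 3, 7:
  order 0: -16  -16  -31  -151
  order 1: 0  -15  -30
  order 2: -3  -3
  order 3: 0
The order-2 divided differences are all -3 (nonzero) and every higher order vanishes, so the data lies on a polynomial of degree exactly 2.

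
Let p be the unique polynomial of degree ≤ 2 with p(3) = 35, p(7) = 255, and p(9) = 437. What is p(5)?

Write p(u) = au^2 + bu + c. Substituting each data point gives a linear system:
  9a + 3b + c = 35
  49a + 7b + c = 255
  81a + 9b + c = 437
Solving the system yields a = 6, b = -5, c = -4.
So p(u) = 6u^2 - 5u - 4.
Then p(5) = 121.

121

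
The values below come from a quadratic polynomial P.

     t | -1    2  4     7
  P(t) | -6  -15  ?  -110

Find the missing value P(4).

The 3 known points determine the degree-2 polynomial uniquely.
Write P(t) = at^2 + bt + c. Substituting each data point gives a linear system:
  a - b + c = -6
  4a + 2b + c = -15
  49a + 7b + c = -110
Solving the system yields a = -2, b = -1, c = -5.
So P(t) = -2t^2 - t - 5.
Then P(4) = -41.

-41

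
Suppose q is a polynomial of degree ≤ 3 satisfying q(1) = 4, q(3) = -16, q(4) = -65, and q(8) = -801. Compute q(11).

Write q(n) = an^3 + bn^2 + cn + d. Substituting each data point gives a linear system:
  a + b + c + d = 4
  27a + 9b + 3c + d = -16
  64a + 16b + 4c + d = -65
  512a + 64b + 8c + d = -801
Solving the system yields a = -2, b = 3, c = 4, d = -1.
So q(n) = -2n^3 + 3n^2 + 4n - 1.
Then q(11) = -2256.

-2256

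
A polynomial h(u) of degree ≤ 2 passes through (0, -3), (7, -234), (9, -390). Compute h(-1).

Using the Lagrange interpolation formula with nodes 0, 7, 9:
  L_0(u) = (u - 7)(u - 9) / 63
  L_1(u) = u(u - 9) / -14
  L_2(u) = u(u - 7) / 18
Then h(u) = -3·L_0(u) - 234·L_1(u) - 390·L_2(u).
Expanding and collecting terms gives h(u) = -5u^2 + 2u - 3.
Evaluating at u = -1: h(-1) = -10.

-10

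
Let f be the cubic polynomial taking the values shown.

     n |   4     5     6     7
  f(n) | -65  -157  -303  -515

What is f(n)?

f(n) = -2n^3 + 3n^2 + 3n + 3

Using the Lagrange interpolation formula with nodes 4, 5, 6, 7:
  L_0(n) = (n - 5)(n - 6)(n - 7) / -6
  L_1(n) = (n - 4)(n - 6)(n - 7) / 2
  L_2(n) = (n - 4)(n - 5)(n - 7) / -2
  L_3(n) = (n - 4)(n - 5)(n - 6) / 6
Then f(n) = -65·L_0(n) - 157·L_1(n) - 303·L_2(n) - 515·L_3(n).
Expanding and collecting terms gives f(n) = -2n^3 + 3n^2 + 3n + 3.
Check: f(6) = -303. ✓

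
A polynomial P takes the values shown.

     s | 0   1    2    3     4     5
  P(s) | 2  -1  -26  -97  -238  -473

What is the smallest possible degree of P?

3

Forward differences of the values at s = 0, 1, 2, 3, 4, 5:
  P  : 2  -1  -26  -97  -238  -473
  Δ  : -3  -25  -71  -141  -235
  Δ^2: -22  -46  -70  -94
  Δ^3: -24  -24  -24
  Δ^4: 0  0
  Δ^5: 0
The third differences are constant (-24) and nonzero, while all higher differences vanish, so the minimal degree is 3.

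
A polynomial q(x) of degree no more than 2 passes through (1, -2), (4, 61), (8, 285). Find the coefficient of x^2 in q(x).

5

Write q(x) = ax^2 + bx + c. Substituting each data point gives a linear system:
  a + b + c = -2
  16a + 4b + c = 61
  64a + 8b + c = 285
Solving the system yields a = 5, b = -4, c = -3.
So q(x) = 5x² - 4x - 3.
The leading coefficient is 5.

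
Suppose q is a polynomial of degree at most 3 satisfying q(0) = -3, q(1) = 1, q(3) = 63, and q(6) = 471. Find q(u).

Using the Lagrange interpolation formula with nodes 0, 1, 3, 6:
  L_0(u) = (u - 1)(u - 3)(u - 6) / -18
  L_1(u) = u(u - 3)(u - 6) / 10
  L_2(u) = u(u - 1)(u - 6) / -18
  L_3(u) = u(u - 1)(u - 3) / 90
Then q(u) = -3·L_0(u) + 1·L_1(u) + 63·L_2(u) + 471·L_3(u).
Expanding and collecting terms gives q(u) = 2u^3 + u^2 + u - 3.
Check: q(1) = 1. ✓

q(u) = 2u^3 + u^2 + u - 3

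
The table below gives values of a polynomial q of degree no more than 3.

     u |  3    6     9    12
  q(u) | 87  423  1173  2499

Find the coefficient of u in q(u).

Write q(u) = au^3 + bu^2 + cu + d. Substituting each data point gives a linear system:
  27a + 9b + 3c + d = 87
  216a + 36b + 6c + d = 423
  729a + 81b + 9c + d = 1173
  1728a + 144b + 12c + d = 2499
Solving the system yields a = 1, b = 5, c = 4, d = 3.
So q(u) = u^3 + 5u^2 + 4u + 3.
The coefficient of u is 4.

4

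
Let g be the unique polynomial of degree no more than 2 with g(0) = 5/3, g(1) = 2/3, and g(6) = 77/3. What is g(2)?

Using the Lagrange interpolation formula with nodes 0, 1, 6:
  L_0(x) = (x - 1)(x - 6) / 6
  L_1(x) = x(x - 6) / -5
  L_2(x) = x(x - 1) / 30
Then g(x) = 5/3·L_0(x) + 2/3·L_1(x) + 77/3·L_2(x).
Expanding and collecting terms gives g(x) = x² - 2x + 5/3.
Evaluating at x = 2: g(2) = 5/3.

5/3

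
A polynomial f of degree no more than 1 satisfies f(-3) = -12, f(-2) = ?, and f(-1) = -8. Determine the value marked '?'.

The 2 known points determine the degree-1 polynomial uniquely.
Write f(x) = ax + b. Substituting each data point gives a linear system:
  -3a + b = -12
  -a + b = -8
Solving the system yields a = 2, b = -6.
So f(x) = 2x - 6.
Then f(-2) = -10.

-10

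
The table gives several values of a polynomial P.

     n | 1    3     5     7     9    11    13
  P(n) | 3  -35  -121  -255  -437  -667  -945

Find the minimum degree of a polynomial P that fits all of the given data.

2

Forward differences of the values at n = 1, 3, 5, 7, 9, 11, 13:
  P  : 3  -35  -121  -255  -437  -667  -945
  Δ  : -38  -86  -134  -182  -230  -278
  Δ^2: -48  -48  -48  -48  -48
  Δ^3: 0  0  0  0
  Δ^4: 0  0  0
  Δ^5: 0  0
  Δ^6: 0
The second differences are constant (-48) and nonzero, while all higher differences vanish, so the minimal degree is 2.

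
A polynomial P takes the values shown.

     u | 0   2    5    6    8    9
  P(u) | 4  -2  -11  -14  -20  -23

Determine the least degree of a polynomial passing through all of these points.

1

Divided differences on the nodes 0, 2, 5, 6, 8, 9:
  order 0: 4  -2  -11  -14  -20  -23
  order 1: -3  -3  -3  -3  -3
  order 2: 0  0  0  0
  order 3: 0  0  0
  order 4: 0  0
  order 5: 0
The order-1 divided differences are all -3 (nonzero) and every higher order vanishes, so the data lies on a polynomial of degree exactly 1.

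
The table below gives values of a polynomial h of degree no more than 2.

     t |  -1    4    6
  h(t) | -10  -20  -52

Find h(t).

h(t) = -2t^2 + 4t - 4

Write h(t) = at^2 + bt + c. Substituting each data point gives a linear system:
  a - b + c = -10
  16a + 4b + c = -20
  36a + 6b + c = -52
Solving the system yields a = -2, b = 4, c = -4.
So h(t) = -2t^2 + 4t - 4.
Check: h(4) = -20. ✓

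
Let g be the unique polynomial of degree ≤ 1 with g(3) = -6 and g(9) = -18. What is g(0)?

Using the Lagrange interpolation formula with nodes 3, 9:
  L_0(n) = (n - 9) / -6
  L_1(n) = (n - 3) / 6
Then g(n) = -6·L_0(n) - 18·L_1(n).
Expanding and collecting terms gives g(n) = -2n.
Evaluating at n = 0: g(0) = 0.

0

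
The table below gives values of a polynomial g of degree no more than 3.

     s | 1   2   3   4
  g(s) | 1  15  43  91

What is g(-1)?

-9

Using the Lagrange interpolation formula with nodes 1, 2, 3, 4:
  L_0(s) = (s - 2)(s - 3)(s - 4) / -6
  L_1(s) = (s - 1)(s - 3)(s - 4) / 2
  L_2(s) = (s - 1)(s - 2)(s - 4) / -2
  L_3(s) = (s - 1)(s - 2)(s - 3) / 6
Then g(s) = 1·L_0(s) + 15·L_1(s) + 43·L_2(s) + 91·L_3(s).
Expanding and collecting terms gives g(s) = s³ + s² + 4s - 5.
Evaluating at s = -1: g(-1) = -9.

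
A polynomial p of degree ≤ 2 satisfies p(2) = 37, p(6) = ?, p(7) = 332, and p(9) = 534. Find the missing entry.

The 3 known points determine the degree-2 polynomial uniquely.
Write p(s) = as^2 + bs + c. Substituting each data point gives a linear system:
  4a + 2b + c = 37
  49a + 7b + c = 332
  81a + 9b + c = 534
Solving the system yields a = 6, b = 5, c = 3.
So p(s) = 6s² + 5s + 3.
Then p(6) = 249.

249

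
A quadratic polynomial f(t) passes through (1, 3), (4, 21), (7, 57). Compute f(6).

43

Write f(t) = at^2 + bt + c. Substituting each data point gives a linear system:
  a + b + c = 3
  16a + 4b + c = 21
  49a + 7b + c = 57
Solving the system yields a = 1, b = 1, c = 1.
So f(t) = t^2 + t + 1.
Then f(6) = 43.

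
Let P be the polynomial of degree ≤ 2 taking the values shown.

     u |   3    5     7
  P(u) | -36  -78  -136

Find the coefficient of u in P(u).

Write P(u) = au^2 + bu + c. Substituting each data point gives a linear system:
  9a + 3b + c = -36
  25a + 5b + c = -78
  49a + 7b + c = -136
Solving the system yields a = -2, b = -5, c = -3.
So P(u) = -2u^2 - 5u - 3.
The coefficient of u is -5.

-5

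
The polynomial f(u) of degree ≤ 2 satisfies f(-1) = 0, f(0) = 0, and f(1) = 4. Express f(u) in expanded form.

Using the Lagrange interpolation formula with nodes -1, 0, 1:
  L_0(u) = u(u - 1) / 2
  L_1(u) = (u + 1)(u - 1) / -1
  L_2(u) = (u + 1)u / 2
Then f(u) = 0·L_0(u) + 0·L_1(u) + 4·L_2(u).
Expanding and collecting terms gives f(u) = 2u^2 + 2u.
Check: f(1) = 4. ✓

f(u) = 2u^2 + 2u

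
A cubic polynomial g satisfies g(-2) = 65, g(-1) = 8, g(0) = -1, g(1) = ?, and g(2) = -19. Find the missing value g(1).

2

On equispaced nodes a degree-3 polynomial has vanishing fourth forward difference, so
  g(-2) - 4·g(-1) + 6·g(0) - 4·g(1) + g(2) = 0.
Substituting the known values and solving for g(1):
  -4·g(1) = -8
  g(1) = 2.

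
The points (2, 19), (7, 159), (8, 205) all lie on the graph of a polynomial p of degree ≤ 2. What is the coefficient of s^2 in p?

Write p(s) = as^2 + bs + c. Substituting each data point gives a linear system:
  4a + 2b + c = 19
  49a + 7b + c = 159
  64a + 8b + c = 205
Solving the system yields a = 3, b = 1, c = 5.
So p(s) = 3s^2 + s + 5.
The leading coefficient is 3.

3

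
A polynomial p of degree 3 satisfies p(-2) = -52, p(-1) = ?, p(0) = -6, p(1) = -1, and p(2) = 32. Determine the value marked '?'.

-13

The 4 known points determine the degree-3 polynomial uniquely.
Write p(t) = at^3 + bt^2 + ct + d. Substituting each data point gives a linear system:
  -8a + 4b - 2c + d = -52
  d = -6
  a + b + c + d = -1
  8a + 4b + 2c + d = 32
Solving the system yields a = 5, b = -1, c = 1, d = -6.
So p(t) = 5t^3 - t^2 + t - 6.
Then p(-1) = -13.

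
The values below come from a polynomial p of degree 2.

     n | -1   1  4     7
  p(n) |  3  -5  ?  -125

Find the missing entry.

-47

The 3 known points determine the degree-2 polynomial uniquely.
Write p(n) = an^2 + bn + c. Substituting each data point gives a linear system:
  a - b + c = 3
  a + b + c = -5
  49a + 7b + c = -125
Solving the system yields a = -2, b = -4, c = 1.
So p(n) = -2n² - 4n + 1.
Then p(4) = -47.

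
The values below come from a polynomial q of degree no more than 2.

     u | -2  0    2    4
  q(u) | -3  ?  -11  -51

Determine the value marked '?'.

5

On equispaced nodes a degree-2 polynomial has vanishing third forward difference, so
  - q(-2) + 3·q(0) - 3·q(2) + q(4) = 0.
Substituting the known values and solving for q(0):
  3·q(0) = 15
  q(0) = 5.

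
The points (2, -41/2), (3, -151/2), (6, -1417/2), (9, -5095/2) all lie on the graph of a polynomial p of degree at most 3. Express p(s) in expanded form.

p(s) = -4s^3 + 5s^2 - 4s - 1/2

Write p(s) = as^3 + bs^2 + cs + d. Substituting each data point gives a linear system:
  8a + 4b + 2c + d = -41/2
  27a + 9b + 3c + d = -151/2
  216a + 36b + 6c + d = -1417/2
  729a + 81b + 9c + d = -5095/2
Solving the system yields a = -4, b = 5, c = -4, d = -1/2.
So p(s) = -4s^3 + 5s^2 - 4s - 1/2.
Check: p(9) = -5095/2. ✓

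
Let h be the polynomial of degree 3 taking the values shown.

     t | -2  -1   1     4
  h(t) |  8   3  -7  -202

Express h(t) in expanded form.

h(t) = -2t^3 - 4t^2 - 3t + 2

Write h(t) = at^3 + bt^2 + ct + d. Substituting each data point gives a linear system:
  -8a + 4b - 2c + d = 8
  -a + b - c + d = 3
  a + b + c + d = -7
  64a + 16b + 4c + d = -202
Solving the system yields a = -2, b = -4, c = -3, d = 2.
So h(t) = -2t^3 - 4t^2 - 3t + 2.
Check: h(-2) = 8. ✓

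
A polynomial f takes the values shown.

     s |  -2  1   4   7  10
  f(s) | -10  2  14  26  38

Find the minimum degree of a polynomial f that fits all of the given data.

Forward differences of the values at s = -2, 1, 4, 7, 10:
  f  : -10  2  14  26  38
  Δ  : 12  12  12  12
  Δ^2: 0  0  0
  Δ^3: 0  0
  Δ^4: 0
The first differences are constant (12) and nonzero, while all higher differences vanish, so the minimal degree is 1.

1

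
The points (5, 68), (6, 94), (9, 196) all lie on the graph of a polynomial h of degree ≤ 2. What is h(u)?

Using the Lagrange interpolation formula with nodes 5, 6, 9:
  L_0(u) = (u - 6)(u - 9) / 4
  L_1(u) = (u - 5)(u - 9) / -3
  L_2(u) = (u - 5)(u - 6) / 12
Then h(u) = 68·L_0(u) + 94·L_1(u) + 196·L_2(u).
Expanding and collecting terms gives h(u) = 2u² + 4u - 2.
Check: h(5) = 68. ✓

h(u) = 2u^2 + 4u - 2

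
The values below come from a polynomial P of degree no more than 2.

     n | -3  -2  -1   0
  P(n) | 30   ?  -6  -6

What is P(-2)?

6

On equispaced nodes a degree-2 polynomial has vanishing third forward difference, so
  - P(-3) + 3·P(-2) - 3·P(-1) + P(0) = 0.
Substituting the known values and solving for P(-2):
  3·P(-2) = 18
  P(-2) = 6.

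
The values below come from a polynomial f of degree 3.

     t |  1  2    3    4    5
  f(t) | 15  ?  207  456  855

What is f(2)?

72

On equispaced nodes a degree-3 polynomial has vanishing fourth forward difference, so
  f(1) - 4·f(2) + 6·f(3) - 4·f(4) + f(5) = 0.
Substituting the known values and solving for f(2):
  -4·f(2) = -288
  f(2) = 72.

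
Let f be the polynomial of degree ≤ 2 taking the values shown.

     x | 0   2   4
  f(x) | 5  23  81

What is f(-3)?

53

Write f(x) = ax^2 + bx + c. Substituting each data point gives a linear system:
  c = 5
  4a + 2b + c = 23
  16a + 4b + c = 81
Solving the system yields a = 5, b = -1, c = 5.
So f(x) = 5x² - x + 5.
Then f(-3) = 53.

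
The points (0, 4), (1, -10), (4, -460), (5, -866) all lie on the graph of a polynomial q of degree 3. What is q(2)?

Write q(x) = ax^3 + bx^2 + cx + d. Substituting each data point gives a linear system:
  d = 4
  a + b + c + d = -10
  64a + 16b + 4c + d = -460
  125a + 25b + 5c + d = -866
Solving the system yields a = -6, b = -4, c = -4, d = 4.
So q(x) = -6x³ - 4x² - 4x + 4.
Then q(2) = -68.

-68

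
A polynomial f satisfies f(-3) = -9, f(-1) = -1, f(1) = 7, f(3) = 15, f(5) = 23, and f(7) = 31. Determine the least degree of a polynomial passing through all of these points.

Forward differences of the values at x = -3, -1, 1, 3, 5, 7:
  f  : -9  -1  7  15  23  31
  Δ  : 8  8  8  8  8
  Δ^2: 0  0  0  0
  Δ^3: 0  0  0
  Δ^4: 0  0
  Δ^5: 0
The first differences are constant (8) and nonzero, while all higher differences vanish, so the minimal degree is 1.

1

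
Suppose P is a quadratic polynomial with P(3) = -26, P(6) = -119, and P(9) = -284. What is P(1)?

-4

Forward differences of the values at s = 3, 6, 9:
  P  : -26  -119  -284
  Δ  : -93  -165
  Δ^2: -72
The second differences are constant, confirming degree 2.
Interpolating (Newton forward form) and evaluating at s = 1 gives P(1) = -4.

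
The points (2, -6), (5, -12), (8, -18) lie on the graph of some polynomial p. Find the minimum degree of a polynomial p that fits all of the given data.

Forward differences of the values at t = 2, 5, 8:
  p  : -6  -12  -18
  Δ  : -6  -6
  Δ^2: 0
The first differences are constant (-6) and nonzero, while all higher differences vanish, so the minimal degree is 1.

1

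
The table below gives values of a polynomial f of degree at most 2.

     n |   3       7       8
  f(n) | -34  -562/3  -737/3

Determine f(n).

Write f(n) = an^2 + bn + c. Substituting each data point gives a linear system:
  9a + 3b + c = -34
  49a + 7b + c = -562/3
  64a + 8b + c = -737/3
Solving the system yields a = -4, b = 5/3, c = -3.
So f(n) = -4n^2 + (5/3)n - 3.
Check: f(3) = -34. ✓

f(n) = -4n^2 + (5/3)n - 3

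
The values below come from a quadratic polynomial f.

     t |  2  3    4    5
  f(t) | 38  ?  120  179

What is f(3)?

On equispaced nodes a degree-2 polynomial has vanishing third forward difference, so
  - f(2) + 3·f(3) - 3·f(4) + f(5) = 0.
Substituting the known values and solving for f(3):
  3·f(3) = 219
  f(3) = 73.

73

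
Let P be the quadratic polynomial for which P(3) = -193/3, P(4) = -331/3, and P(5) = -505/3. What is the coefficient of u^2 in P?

-6

Write P(u) = au^2 + bu + c. Substituting each data point gives a linear system:
  9a + 3b + c = -193/3
  16a + 4b + c = -331/3
  25a + 5b + c = -505/3
Solving the system yields a = -6, b = -4, c = 5/3.
So P(u) = -6u^2 - 4u + 5/3.
The leading coefficient is -6.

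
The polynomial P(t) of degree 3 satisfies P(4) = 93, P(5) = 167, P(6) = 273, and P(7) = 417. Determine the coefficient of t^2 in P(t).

Write P(t) = at^3 + bt^2 + ct + d. Substituting each data point gives a linear system:
  64a + 16b + 4c + d = 93
  125a + 25b + 5c + d = 167
  216a + 36b + 6c + d = 273
  343a + 49b + 7c + d = 417
Solving the system yields a = 1, b = 1, c = 4, d = -3.
So P(t) = t^3 + t^2 + 4t - 3.
The coefficient of t^2 is 1.

1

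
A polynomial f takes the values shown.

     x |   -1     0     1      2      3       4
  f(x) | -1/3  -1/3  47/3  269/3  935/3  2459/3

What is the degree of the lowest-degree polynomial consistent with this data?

4

Forward differences of the values at x = -1, 0, 1, 2, 3, 4:
  f  : -1/3  -1/3  47/3  269/3  935/3  2459/3
  Δ  : 0  16  74  222  508
  Δ^2: 16  58  148  286
  Δ^3: 42  90  138
  Δ^4: 48  48
  Δ^5: 0
The fourth differences are constant (48) and nonzero, while all higher differences vanish, so the minimal degree is 4.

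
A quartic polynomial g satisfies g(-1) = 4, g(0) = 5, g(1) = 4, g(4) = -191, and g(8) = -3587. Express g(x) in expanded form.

g(x) = -x^4 + x^3 - x + 5

Write g(x) = ax^4 + bx^3 + cx^2 + dx + e. Substituting each data point gives a linear system:
  a - b + c - d + e = 4
  e = 5
  a + b + c + d + e = 4
  256a + 64b + 16c + 4d + e = -191
  4096a + 512b + 64c + 8d + e = -3587
Solving the system yields a = -1, b = 1, c = 0, d = -1, e = 5.
So g(x) = -x^4 + x^3 - x + 5.
Check: g(4) = -191. ✓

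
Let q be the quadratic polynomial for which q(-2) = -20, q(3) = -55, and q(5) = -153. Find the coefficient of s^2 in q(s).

-6

Write q(s) = as^2 + bs + c. Substituting each data point gives a linear system:
  4a - 2b + c = -20
  9a + 3b + c = -55
  25a + 5b + c = -153
Solving the system yields a = -6, b = -1, c = 2.
So q(s) = -6s^2 - s + 2.
The leading coefficient is -6.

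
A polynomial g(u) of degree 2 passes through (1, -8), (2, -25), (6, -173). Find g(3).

-50

Using the Lagrange interpolation formula with nodes 1, 2, 6:
  L_0(u) = (u - 2)(u - 6) / 5
  L_1(u) = (u - 1)(u - 6) / -4
  L_2(u) = (u - 1)(u - 2) / 20
Then g(u) = -8·L_0(u) - 25·L_1(u) - 173·L_2(u).
Expanding and collecting terms gives g(u) = -4u² - 5u + 1.
Evaluating at u = 3: g(3) = -50.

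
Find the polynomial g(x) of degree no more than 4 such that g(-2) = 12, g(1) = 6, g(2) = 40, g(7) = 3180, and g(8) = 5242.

g(x) = x^4 + 2x^3 + 2x^2 - x + 2

Write g(x) = ax^4 + bx^3 + cx^2 + dx + e. Substituting each data point gives a linear system:
  16a - 8b + 4c - 2d + e = 12
  a + b + c + d + e = 6
  16a + 8b + 4c + 2d + e = 40
  2401a + 343b + 49c + 7d + e = 3180
  4096a + 512b + 64c + 8d + e = 5242
Solving the system yields a = 1, b = 2, c = 2, d = -1, e = 2.
So g(x) = x⁴ + 2x³ + 2x² - x + 2.
Check: g(8) = 5242. ✓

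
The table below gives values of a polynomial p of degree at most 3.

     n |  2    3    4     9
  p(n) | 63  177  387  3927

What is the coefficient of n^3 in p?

Write p(n) = an^3 + bn^2 + cn + d. Substituting each data point gives a linear system:
  8a + 4b + 2c + d = 63
  27a + 9b + 3c + d = 177
  64a + 16b + 4c + d = 387
  729a + 81b + 9c + d = 3927
Solving the system yields a = 5, b = 3, c = 4, d = 3.
So p(n) = 5n³ + 3n² + 4n + 3.
The leading coefficient is 5.

5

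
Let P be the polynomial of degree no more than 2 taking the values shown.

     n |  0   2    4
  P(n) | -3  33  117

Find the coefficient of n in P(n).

Write P(n) = an^2 + bn + c. Substituting each data point gives a linear system:
  c = -3
  4a + 2b + c = 33
  16a + 4b + c = 117
Solving the system yields a = 6, b = 6, c = -3.
So P(n) = 6n² + 6n - 3.
The coefficient of n is 6.

6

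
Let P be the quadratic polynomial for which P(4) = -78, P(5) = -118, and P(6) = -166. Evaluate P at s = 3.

Forward differences of the values at s = 4, 5, 6:
  P  : -78  -118  -166
  Δ  : -40  -48
  Δ^2: -8
The second differences are constant, confirming degree 2.
Interpolating (Newton forward form) and evaluating at s = 3 gives P(3) = -46.

-46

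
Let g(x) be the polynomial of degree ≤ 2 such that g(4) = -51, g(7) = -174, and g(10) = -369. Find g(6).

Using the Lagrange interpolation formula with nodes 4, 7, 10:
  L_0(x) = (x - 7)(x - 10) / 18
  L_1(x) = (x - 4)(x - 10) / -9
  L_2(x) = (x - 4)(x - 7) / 18
Then g(x) = -51·L_0(x) - 174·L_1(x) - 369·L_2(x).
Expanding and collecting terms gives g(x) = -4x^2 + 3x + 1.
Evaluating at x = 6: g(6) = -125.

-125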